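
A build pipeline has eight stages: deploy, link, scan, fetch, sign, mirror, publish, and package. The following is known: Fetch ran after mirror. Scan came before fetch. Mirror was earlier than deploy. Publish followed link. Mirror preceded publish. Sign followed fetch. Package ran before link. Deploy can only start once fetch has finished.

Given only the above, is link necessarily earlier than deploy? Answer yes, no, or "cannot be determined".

No chain of stated constraints runs from link to deploy, and none runs from deploy to link either.
So the relative order of link and deploy is not fixed by the given facts.

cannot be determined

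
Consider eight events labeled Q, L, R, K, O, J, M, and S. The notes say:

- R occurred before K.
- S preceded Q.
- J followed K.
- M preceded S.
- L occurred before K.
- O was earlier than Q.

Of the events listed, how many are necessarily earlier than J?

3

Directly stated before J: K.
L reaches J via L → K → J.
R reaches J via R → K → J.
No chain forces Q (or any of the others) ahead of J.
That's K, L, and R — 3 in all.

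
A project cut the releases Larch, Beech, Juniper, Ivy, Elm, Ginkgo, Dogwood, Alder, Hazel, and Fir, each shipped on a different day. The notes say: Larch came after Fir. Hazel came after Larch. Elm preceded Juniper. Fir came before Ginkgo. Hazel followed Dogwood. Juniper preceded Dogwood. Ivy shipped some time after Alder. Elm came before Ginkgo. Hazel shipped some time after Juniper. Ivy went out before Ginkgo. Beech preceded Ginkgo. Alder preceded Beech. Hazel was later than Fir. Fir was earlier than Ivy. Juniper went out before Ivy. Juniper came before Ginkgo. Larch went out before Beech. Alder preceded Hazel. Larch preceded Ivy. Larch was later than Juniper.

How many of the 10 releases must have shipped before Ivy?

Directly stated before Ivy: Alder, Fir, Juniper, and Larch.
Elm reaches Ivy via Elm → Juniper → Ivy.
No chain forces Beech (or any of the others) ahead of Ivy.
That's Alder, Elm, Fir, Juniper, and Larch — 5 in all.

5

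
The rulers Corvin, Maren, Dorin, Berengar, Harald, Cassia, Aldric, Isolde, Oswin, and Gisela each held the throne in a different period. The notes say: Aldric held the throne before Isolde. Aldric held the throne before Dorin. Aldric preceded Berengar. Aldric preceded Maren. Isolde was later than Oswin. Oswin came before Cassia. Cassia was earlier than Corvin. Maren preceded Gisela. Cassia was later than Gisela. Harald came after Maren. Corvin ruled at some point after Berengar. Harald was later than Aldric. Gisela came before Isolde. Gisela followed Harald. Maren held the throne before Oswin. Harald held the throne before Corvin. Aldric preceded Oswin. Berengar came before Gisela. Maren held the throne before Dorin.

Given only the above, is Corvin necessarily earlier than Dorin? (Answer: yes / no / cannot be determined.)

cannot be determined

No chain of stated constraints runs from Corvin to Dorin, and none runs from Dorin to Corvin either.
So the relative order of Corvin and Dorin is not fixed by the given facts.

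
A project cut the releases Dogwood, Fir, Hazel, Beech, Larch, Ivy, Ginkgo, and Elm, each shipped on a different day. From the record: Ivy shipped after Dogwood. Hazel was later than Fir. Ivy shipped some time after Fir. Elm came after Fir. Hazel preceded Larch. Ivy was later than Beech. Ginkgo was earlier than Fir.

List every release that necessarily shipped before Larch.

Directly stated before Larch: Hazel.
Fir reaches Larch via Fir → Hazel → Larch.
Ginkgo reaches Larch via Ginkgo → Fir → Hazel → Larch.
No chain forces Ivy (or any of the others) ahead of Larch.

Fir, Ginkgo, Hazel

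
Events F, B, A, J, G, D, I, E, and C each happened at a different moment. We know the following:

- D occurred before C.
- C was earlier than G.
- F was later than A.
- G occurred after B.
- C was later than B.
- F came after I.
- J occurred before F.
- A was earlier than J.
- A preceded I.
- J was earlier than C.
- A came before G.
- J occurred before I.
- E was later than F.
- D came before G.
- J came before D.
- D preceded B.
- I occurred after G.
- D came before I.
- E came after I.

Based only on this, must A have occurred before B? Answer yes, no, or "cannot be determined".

Chain the constraints: A → J → D → B. Each link is directly stated, so A comes before B.

yes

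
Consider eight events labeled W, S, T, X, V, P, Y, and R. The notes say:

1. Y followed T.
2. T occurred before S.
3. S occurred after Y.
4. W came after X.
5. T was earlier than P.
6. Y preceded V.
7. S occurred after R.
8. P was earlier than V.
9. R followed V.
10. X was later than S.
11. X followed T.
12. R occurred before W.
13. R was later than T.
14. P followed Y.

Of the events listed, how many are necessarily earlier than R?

4

Directly stated before R: T and V.
P reaches R via P → V → R.
Y reaches R via Y → V → R.
That's P, T, V, and Y — 4 in all.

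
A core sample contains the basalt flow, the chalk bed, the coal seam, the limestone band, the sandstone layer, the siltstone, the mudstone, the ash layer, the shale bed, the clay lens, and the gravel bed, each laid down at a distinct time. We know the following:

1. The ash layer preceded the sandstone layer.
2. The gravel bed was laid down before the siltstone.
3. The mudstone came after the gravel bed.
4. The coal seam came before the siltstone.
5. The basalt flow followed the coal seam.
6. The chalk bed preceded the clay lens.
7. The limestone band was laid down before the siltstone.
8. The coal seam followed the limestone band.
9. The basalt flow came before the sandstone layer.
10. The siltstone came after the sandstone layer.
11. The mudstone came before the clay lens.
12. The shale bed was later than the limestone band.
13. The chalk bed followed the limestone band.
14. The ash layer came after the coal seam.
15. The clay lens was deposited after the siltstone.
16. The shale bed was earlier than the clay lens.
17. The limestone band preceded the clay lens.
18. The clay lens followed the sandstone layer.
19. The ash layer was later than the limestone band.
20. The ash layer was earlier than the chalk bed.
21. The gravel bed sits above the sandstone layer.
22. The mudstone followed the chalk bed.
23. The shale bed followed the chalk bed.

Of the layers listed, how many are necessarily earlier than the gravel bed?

5

Directly stated before the gravel bed: the sandstone layer.
The ash layer reaches the gravel bed via the ash layer → the sandstone layer → the gravel bed.
The basalt flow reaches the gravel bed via the basalt flow → the sandstone layer → the gravel bed.
The coal seam reaches the gravel bed via the coal seam → the ash layer → the sandstone layer → the gravel bed.
Likewise the limestone band reaches the gravel bed by chaining the stated constraints.
No chain forces the mudstone (or any of the others) ahead of the gravel bed.
That's the ash layer, the basalt flow, the coal seam, the limestone band, and the sandstone layer — 5 in all.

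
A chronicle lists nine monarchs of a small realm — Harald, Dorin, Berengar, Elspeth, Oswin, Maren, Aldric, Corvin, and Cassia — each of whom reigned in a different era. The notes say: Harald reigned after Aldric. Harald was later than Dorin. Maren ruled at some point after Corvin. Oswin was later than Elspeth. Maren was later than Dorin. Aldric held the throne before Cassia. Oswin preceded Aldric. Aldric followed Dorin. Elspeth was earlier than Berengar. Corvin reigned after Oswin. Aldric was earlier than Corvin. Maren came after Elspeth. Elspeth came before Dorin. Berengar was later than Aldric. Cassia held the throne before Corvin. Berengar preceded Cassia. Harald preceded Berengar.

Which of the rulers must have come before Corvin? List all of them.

Directly stated before Corvin: Aldric, Cassia, and Oswin.
Berengar reaches Corvin via Berengar → Cassia → Corvin.
Dorin reaches Corvin via Dorin → Aldric → Corvin.
Elspeth reaches Corvin via Elspeth → Oswin → Corvin.
Likewise Harald reaches Corvin by chaining the stated constraints.

Aldric, Berengar, Cassia, Dorin, Elspeth, Harald, Oswin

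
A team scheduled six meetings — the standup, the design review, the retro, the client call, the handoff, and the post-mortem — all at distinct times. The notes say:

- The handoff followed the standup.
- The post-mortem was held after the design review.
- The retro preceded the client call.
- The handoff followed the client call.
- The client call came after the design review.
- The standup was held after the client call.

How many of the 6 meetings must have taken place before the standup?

Directly stated before the standup: the client call.
The design review reaches the standup via the design review → the client call → the standup.
The retro reaches the standup via the retro → the client call → the standup.
No chain forces the handoff (or any of the others) ahead of the standup.
That's the client call, the design review, and the retro — 3 in all.

3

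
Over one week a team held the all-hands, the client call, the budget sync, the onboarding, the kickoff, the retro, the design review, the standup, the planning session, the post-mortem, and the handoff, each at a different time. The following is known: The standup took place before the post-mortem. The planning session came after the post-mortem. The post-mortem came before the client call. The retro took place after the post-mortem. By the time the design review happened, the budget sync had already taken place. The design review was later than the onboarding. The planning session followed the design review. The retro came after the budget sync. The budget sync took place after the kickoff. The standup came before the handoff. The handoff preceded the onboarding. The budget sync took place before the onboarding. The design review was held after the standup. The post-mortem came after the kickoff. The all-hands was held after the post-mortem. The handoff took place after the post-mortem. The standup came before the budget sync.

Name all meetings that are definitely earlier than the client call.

the kickoff, the post-mortem, the standup

Directly stated before the client call: the post-mortem.
The kickoff reaches the client call via the kickoff → the post-mortem → the client call.
The standup reaches the client call via the standup → the post-mortem → the client call.
No chain forces the handoff (or any of the others) ahead of the client call.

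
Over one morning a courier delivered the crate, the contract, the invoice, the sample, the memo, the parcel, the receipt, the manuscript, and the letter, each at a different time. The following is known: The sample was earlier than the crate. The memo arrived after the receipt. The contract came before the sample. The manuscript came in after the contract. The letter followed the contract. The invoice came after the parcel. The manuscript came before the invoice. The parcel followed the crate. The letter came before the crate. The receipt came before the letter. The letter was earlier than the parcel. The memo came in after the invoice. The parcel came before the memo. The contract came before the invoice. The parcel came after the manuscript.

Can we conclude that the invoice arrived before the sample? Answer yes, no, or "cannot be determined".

no

Tracing the constraints gives the sample → the crate → the parcel → the invoice, so the sample must come before the invoice.
That means the invoice cannot be before the sample.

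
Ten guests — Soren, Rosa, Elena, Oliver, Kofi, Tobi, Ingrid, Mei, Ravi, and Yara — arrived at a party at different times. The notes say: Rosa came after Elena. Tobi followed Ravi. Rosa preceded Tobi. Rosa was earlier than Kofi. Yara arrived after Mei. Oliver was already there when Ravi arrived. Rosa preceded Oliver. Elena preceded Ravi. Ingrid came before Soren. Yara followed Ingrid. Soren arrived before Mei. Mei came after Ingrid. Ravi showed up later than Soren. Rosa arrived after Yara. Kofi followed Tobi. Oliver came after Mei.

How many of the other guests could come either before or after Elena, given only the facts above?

4

Forced after Elena: Kofi, Oliver, Ravi, Rosa, and Tobi.
That leaves Ingrid, Mei, Soren, and Yara with no forced order relative to Elena — 4.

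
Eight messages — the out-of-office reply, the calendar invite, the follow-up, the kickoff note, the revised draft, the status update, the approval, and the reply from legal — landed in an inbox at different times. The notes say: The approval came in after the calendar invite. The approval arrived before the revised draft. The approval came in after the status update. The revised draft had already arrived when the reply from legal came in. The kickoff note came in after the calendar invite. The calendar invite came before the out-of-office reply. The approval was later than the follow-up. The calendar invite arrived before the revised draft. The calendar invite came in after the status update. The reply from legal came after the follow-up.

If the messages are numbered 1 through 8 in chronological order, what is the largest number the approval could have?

6

The approval must come before the reply from legal and the revised draft — 2 messages forced after it.
Everything else can be placed before the approval in some valid order, so the approval can sit as late as position 8 − 2 = 6.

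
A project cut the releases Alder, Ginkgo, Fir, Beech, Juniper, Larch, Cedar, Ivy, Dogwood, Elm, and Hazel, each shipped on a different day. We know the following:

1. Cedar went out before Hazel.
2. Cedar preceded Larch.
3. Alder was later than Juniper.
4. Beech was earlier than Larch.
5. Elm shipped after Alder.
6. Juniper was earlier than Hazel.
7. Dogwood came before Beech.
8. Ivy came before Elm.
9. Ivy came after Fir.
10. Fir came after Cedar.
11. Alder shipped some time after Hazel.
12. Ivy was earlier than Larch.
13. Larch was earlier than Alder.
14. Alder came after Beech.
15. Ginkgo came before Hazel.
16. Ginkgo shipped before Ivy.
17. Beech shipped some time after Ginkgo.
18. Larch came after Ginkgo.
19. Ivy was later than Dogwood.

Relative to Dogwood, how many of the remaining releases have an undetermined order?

Forced after Dogwood: Alder, Beech, Elm, Ivy, and Larch.
That leaves Cedar, Fir, Ginkgo, Hazel, and Juniper with no forced order relative to Dogwood — 5.

5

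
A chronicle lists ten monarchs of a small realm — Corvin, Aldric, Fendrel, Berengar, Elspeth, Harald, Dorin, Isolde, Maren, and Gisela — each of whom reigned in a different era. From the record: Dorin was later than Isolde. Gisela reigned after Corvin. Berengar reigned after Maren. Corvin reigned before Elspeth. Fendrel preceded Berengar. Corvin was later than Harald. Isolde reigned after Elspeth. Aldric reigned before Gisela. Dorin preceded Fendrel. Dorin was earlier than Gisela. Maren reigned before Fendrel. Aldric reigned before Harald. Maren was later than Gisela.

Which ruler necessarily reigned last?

Berengar

Every other ruler has a chain of constraints placing them before Berengar, so Berengar is last.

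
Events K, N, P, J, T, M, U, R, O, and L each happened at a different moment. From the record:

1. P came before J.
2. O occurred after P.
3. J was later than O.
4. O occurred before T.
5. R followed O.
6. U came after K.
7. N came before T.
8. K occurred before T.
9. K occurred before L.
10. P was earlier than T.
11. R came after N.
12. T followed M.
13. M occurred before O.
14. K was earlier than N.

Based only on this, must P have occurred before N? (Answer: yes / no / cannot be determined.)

cannot be determined

No chain of stated constraints runs from P to N, and none runs from N to P either.
So the relative order of P and N is not fixed by the given facts.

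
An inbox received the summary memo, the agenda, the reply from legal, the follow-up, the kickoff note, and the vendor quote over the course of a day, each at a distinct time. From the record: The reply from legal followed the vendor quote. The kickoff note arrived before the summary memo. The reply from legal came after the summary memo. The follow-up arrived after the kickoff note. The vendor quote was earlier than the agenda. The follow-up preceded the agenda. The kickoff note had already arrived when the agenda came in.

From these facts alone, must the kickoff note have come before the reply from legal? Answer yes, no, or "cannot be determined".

yes

Chain the constraints: the kickoff note → the summary memo → the reply from legal. Each link is directly stated, so the kickoff note comes before the reply from legal.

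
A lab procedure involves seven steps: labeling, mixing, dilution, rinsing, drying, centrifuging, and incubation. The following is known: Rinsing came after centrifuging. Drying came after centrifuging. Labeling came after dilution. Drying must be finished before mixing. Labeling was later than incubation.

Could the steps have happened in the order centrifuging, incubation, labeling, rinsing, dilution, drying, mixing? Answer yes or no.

The constraints require dilution before labeling, but in the proposed sequence labeling appears ahead of dilution. That one violation is enough.

no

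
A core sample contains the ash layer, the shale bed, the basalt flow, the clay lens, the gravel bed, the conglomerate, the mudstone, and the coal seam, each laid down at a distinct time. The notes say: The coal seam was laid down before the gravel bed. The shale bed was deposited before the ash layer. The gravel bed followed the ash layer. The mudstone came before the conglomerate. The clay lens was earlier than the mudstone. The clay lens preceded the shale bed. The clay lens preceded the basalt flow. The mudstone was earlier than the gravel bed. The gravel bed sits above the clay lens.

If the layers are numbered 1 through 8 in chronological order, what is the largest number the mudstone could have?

6

The mudstone must come before the conglomerate and the gravel bed — 2 layers forced after it.
Everything else can be placed before the mudstone in some valid order, so the mudstone can sit as late as position 8 − 2 = 6.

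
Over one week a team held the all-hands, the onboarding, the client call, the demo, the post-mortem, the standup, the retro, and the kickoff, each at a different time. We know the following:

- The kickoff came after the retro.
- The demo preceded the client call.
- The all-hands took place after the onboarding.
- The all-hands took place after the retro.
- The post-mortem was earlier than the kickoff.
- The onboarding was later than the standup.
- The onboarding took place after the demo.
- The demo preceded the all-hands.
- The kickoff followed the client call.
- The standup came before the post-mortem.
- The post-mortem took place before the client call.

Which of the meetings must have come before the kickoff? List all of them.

Directly stated before the kickoff: the client call, the post-mortem, and the retro.
The demo reaches the kickoff via the demo → the client call → the kickoff.
The standup reaches the kickoff via the standup → the post-mortem → the kickoff.
No chain forces the all-hands (or any of the others) ahead of the kickoff.

the client call, the demo, the post-mortem, the retro, the standup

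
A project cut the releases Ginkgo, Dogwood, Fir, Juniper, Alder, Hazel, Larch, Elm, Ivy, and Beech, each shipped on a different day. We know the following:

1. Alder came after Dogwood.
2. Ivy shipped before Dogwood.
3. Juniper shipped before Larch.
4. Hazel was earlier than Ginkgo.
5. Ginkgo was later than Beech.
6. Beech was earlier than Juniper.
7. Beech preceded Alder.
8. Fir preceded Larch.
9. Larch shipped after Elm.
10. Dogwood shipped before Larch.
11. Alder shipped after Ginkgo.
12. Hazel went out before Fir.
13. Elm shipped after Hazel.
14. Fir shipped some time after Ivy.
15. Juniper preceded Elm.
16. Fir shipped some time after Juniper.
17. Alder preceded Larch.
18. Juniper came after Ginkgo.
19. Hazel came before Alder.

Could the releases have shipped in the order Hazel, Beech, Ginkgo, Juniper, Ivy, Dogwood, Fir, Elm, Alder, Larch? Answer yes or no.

yes

Check each stated constraint against the proposed order — e.g. Beech is ahead of Alder; Hazel is ahead of Alder. Every pair is in the required order; nothing is violated.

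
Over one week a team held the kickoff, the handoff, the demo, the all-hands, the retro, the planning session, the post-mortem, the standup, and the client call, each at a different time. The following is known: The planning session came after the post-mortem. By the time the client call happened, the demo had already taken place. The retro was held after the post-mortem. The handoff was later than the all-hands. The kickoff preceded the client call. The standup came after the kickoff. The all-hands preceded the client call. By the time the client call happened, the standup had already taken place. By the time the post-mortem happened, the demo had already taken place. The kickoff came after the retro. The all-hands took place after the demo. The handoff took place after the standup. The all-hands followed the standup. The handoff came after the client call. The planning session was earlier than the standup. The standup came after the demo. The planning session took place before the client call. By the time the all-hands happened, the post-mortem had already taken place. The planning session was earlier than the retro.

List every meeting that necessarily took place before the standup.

Directly stated before the standup: the demo, the kickoff, and the planning session.
The post-mortem reaches the standup via the post-mortem → the planning session → the standup.
The retro reaches the standup via the retro → the kickoff → the standup.
No chain forces the all-hands (or any of the others) ahead of the standup.

the demo, the kickoff, the planning session, the post-mortem, the retro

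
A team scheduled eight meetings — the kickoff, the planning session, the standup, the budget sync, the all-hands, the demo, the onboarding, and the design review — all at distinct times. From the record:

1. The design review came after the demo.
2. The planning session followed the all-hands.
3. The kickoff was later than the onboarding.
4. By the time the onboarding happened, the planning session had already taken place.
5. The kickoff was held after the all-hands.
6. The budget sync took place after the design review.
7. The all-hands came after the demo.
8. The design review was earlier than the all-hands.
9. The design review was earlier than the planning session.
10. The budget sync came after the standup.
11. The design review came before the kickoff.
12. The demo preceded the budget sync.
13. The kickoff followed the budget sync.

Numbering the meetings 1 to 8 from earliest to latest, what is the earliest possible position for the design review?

The demo must come before the design review — 1 forced predecessor.
Nothing else is forced ahead of the design review, so its earliest slot is position 1 + 1 = 2.

2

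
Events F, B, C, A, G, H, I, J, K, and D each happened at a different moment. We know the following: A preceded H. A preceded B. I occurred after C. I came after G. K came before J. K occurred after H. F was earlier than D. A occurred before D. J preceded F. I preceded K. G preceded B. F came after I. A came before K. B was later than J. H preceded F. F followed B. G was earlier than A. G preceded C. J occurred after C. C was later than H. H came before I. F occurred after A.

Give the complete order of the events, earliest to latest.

The constraints fix every adjacent pair, so only one ordering works:
G → A → H → C → I → K → J → B → F → D.

G, A, H, C, I, K, J, B, F, D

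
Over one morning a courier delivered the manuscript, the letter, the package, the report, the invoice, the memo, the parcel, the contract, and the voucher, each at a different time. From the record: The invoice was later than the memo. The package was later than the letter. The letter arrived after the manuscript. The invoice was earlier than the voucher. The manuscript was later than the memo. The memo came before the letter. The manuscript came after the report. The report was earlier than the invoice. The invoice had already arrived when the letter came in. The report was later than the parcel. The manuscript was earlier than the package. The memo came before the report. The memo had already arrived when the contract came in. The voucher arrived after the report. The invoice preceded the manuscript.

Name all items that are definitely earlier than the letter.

the invoice, the manuscript, the memo, the parcel, the report

Directly stated before the letter: the invoice, the manuscript, and the memo.
The parcel reaches the letter via the parcel → the report → the invoice → the letter.
The report reaches the letter via the report → the invoice → the letter.
No chain forces the contract (or any of the others) ahead of the letter.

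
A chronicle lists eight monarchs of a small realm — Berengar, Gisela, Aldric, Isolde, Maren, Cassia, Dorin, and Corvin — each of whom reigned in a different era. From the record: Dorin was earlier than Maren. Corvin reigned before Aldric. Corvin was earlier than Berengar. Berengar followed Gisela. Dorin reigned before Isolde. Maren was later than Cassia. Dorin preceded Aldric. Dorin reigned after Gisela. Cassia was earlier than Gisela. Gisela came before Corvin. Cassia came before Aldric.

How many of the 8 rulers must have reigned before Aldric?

Directly stated before Aldric: Cassia, Corvin, and Dorin.
Gisela reaches Aldric via Gisela → Corvin → Aldric.
No chain forces Maren (or any of the others) ahead of Aldric.
That's Cassia, Corvin, Dorin, and Gisela — 4 in all.

4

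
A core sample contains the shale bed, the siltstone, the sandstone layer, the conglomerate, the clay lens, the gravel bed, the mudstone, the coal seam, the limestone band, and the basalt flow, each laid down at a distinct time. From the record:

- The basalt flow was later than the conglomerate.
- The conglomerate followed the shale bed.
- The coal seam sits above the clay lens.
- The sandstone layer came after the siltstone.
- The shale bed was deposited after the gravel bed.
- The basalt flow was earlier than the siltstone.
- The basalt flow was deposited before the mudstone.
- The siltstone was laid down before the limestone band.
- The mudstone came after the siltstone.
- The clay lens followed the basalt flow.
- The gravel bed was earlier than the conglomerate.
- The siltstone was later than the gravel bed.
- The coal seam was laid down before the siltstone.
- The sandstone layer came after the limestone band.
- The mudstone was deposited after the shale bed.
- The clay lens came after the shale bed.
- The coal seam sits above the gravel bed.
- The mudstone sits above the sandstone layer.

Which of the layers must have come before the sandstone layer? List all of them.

the basalt flow, the clay lens, the coal seam, the conglomerate, the gravel bed, the limestone band, the shale bed, the siltstone

Directly stated before the sandstone layer: the limestone band and the siltstone.
The basalt flow reaches the sandstone layer via the basalt flow → the siltstone → the sandstone layer.
The clay lens reaches the sandstone layer via the clay lens → the coal seam → the siltstone → the sandstone layer.
The coal seam reaches the sandstone layer via the coal seam → the siltstone → the sandstone layer.
Likewise the conglomerate, the gravel bed, and the shale bed each reach the sandstone layer by chaining the stated constraints.
No chain forces the mudstone ahead of the sandstone layer.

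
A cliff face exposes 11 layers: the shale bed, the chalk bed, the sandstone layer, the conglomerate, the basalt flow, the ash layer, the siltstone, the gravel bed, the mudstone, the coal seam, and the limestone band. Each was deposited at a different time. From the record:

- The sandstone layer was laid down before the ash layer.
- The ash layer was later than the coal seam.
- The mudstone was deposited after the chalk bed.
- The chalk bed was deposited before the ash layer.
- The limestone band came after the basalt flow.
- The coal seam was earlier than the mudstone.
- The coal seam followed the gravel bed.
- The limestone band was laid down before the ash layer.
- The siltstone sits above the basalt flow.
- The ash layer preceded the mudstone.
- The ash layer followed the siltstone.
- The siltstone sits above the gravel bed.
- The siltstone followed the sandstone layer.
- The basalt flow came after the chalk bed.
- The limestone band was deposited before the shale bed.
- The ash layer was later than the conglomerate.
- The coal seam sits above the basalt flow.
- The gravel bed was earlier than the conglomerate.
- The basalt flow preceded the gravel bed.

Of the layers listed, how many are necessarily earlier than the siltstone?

4

Directly stated before the siltstone: the basalt flow, the gravel bed, and the sandstone layer.
The chalk bed reaches the siltstone via the chalk bed → the basalt flow → the siltstone.
That's the basalt flow, the chalk bed, the gravel bed, and the sandstone layer — 4 in all.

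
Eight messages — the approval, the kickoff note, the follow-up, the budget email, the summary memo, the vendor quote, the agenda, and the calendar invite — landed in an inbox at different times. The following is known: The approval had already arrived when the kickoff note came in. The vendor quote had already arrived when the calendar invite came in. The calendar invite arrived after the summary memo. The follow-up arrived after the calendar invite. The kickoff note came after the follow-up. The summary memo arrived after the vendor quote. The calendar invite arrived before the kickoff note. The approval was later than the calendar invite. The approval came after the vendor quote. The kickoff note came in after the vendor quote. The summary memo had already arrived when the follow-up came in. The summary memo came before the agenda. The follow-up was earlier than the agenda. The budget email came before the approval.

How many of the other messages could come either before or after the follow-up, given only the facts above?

Forced before the follow-up: the calendar invite, the summary memo, and the vendor quote; forced after the follow-up: the agenda and the kickoff note.
That leaves the approval and the budget email with no forced order relative to the follow-up — 2.

2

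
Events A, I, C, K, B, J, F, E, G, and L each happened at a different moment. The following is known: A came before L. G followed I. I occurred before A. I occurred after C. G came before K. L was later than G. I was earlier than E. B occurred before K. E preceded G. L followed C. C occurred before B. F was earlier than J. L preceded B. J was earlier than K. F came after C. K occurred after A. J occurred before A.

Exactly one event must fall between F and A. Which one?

J

Tracing the constraints gives F → J → A, so J sits after F and before A.
No other event is forced both after F and before A.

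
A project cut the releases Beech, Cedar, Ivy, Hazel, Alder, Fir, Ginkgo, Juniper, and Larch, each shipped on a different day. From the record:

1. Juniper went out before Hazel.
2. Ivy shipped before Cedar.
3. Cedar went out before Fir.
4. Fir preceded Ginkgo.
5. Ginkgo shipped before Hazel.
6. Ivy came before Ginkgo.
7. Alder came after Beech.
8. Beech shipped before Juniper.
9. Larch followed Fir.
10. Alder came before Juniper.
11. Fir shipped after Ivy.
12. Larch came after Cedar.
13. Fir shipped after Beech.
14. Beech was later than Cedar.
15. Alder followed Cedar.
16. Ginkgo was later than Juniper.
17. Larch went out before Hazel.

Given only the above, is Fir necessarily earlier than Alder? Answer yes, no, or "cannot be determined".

No chain of stated constraints runs from Fir to Alder, and none runs from Alder to Fir either.
So the relative order of Fir and Alder is not fixed by the given facts.

cannot be determined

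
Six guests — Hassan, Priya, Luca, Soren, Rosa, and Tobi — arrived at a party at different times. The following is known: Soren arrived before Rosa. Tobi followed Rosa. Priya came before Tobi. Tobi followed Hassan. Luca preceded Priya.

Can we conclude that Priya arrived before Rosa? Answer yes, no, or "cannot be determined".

cannot be determined

No chain of stated constraints runs from Priya to Rosa, and none runs from Rosa to Priya either.
So the relative order of Priya and Rosa is not fixed by the given facts.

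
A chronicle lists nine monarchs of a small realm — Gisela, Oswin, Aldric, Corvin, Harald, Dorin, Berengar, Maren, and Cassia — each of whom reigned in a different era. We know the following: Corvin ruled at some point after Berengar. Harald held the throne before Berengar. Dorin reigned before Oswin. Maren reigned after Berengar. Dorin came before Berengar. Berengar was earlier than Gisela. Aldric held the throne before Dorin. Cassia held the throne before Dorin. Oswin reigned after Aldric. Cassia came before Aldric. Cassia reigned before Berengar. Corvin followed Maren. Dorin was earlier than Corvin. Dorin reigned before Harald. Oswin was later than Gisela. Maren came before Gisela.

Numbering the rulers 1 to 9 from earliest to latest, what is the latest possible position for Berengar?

5

Berengar must come before Corvin, Gisela, Maren, and Oswin — 4 rulers forced after them.
Everything else can be placed before Berengar in some valid order, so Berengar can sit as late as position 9 − 4 = 5.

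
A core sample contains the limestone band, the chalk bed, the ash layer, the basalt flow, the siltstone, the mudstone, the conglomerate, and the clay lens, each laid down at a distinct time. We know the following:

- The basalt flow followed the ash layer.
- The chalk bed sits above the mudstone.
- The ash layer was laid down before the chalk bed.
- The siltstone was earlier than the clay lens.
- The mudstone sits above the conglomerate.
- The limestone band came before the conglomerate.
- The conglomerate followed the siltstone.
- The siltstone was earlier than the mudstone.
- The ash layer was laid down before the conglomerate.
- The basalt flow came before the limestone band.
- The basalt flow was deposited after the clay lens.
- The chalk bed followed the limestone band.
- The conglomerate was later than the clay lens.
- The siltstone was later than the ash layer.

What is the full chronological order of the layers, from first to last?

The constraints fix every adjacent pair, so only one ordering works:
the ash layer → the siltstone → the clay lens → the basalt flow → the limestone band → the conglomerate → the mudstone → the chalk bed.

the ash layer, the siltstone, the clay lens, the basalt flow, the limestone band, the conglomerate, the mudstone, the chalk bed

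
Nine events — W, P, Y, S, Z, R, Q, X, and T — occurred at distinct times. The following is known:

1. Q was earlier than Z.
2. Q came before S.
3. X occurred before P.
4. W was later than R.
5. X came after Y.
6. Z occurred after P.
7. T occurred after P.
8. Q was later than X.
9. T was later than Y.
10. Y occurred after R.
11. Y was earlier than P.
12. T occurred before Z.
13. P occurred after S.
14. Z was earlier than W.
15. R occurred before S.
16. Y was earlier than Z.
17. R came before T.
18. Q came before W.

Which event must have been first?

R has a chain of constraints placing it before every other event, so R must be first.

R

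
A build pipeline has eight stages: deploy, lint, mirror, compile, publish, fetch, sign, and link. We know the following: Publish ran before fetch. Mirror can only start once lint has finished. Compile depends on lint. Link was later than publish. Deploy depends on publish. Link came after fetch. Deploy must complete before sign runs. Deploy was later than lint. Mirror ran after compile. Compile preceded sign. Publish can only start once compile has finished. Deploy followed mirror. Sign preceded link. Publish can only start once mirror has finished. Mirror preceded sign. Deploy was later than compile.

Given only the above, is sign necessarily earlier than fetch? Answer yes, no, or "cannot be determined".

cannot be determined

No chain of stated constraints runs from sign to fetch, and none runs from fetch to sign either.
So the relative order of sign and fetch is not fixed by the given facts.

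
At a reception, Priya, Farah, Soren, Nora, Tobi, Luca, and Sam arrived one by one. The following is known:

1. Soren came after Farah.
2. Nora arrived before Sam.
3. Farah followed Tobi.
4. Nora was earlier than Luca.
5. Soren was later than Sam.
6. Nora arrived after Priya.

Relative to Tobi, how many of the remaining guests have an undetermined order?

4

Forced after Tobi: Farah and Soren.
That leaves Luca, Nora, Priya, and Sam with no forced order relative to Tobi — 4.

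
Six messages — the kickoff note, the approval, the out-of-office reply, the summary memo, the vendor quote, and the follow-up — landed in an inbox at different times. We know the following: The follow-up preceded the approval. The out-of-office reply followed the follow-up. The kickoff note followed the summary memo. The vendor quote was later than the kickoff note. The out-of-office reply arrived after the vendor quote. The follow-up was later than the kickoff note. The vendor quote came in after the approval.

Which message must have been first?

The summary memo has a chain of constraints placing it before every other message, so the summary memo must be first.

the summary memo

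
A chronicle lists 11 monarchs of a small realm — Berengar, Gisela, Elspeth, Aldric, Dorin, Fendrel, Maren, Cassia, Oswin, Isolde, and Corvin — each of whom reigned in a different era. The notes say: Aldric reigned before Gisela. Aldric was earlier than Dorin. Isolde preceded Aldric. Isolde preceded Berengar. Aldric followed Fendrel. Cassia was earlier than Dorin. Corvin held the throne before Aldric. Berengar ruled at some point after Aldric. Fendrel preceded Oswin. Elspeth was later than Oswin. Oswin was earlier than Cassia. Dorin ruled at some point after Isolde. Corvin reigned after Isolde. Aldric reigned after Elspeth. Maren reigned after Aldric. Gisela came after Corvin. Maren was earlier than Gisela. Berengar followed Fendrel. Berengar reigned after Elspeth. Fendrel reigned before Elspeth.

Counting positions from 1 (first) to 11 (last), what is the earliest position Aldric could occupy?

Corvin, Elspeth, Fendrel, Isolde, and Oswin must all come before Aldric — 5 forced predecessors.
Nothing else is forced ahead of Aldric, so their earliest slot is position 5 + 1 = 6.

6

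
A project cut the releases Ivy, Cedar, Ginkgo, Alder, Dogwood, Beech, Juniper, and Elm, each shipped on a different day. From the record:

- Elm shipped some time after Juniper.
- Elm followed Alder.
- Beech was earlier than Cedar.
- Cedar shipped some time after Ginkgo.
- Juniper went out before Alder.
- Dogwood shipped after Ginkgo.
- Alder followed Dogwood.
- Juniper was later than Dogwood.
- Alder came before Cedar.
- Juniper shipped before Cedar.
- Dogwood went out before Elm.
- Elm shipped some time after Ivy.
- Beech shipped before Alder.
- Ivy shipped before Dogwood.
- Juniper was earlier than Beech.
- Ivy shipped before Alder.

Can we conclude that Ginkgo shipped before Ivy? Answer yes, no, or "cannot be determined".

cannot be determined

No chain of stated constraints runs from Ginkgo to Ivy, and none runs from Ivy to Ginkgo either.
So the relative order of Ginkgo and Ivy is not fixed by the given facts.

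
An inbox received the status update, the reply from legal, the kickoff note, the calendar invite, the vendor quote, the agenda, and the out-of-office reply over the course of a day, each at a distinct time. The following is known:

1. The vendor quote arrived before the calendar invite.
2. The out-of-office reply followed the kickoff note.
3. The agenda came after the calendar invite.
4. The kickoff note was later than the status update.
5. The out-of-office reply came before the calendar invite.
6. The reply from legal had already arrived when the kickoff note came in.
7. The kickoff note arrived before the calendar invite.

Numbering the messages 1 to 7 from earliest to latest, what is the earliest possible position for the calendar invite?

The kickoff note, the out-of-office reply, the reply from legal, the status update, and the vendor quote must all come before the calendar invite — 5 forced predecessors.
Nothing else is forced ahead of the calendar invite, so its earliest slot is position 5 + 1 = 6.

6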